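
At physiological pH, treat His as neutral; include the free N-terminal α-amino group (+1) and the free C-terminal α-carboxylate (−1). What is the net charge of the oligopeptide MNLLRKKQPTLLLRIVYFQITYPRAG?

+5

The side chains ionized at physiological pH are Lys/Arg (+1) and Asp/Glu (−1); with His treated as neutral, nothing else contributes.
Positive (K, R): R5, K6, K7, R14, R24 → +5.
Negative (D, E): none → −0.
The N-terminus (+1) and C-terminus (−1) cancel.
Net charge = (+5) + (−0) = +5.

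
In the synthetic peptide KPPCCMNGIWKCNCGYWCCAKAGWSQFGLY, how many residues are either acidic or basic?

Acidic: D, E. Basic: H, K, R.
Acidic residues here: none (0).
Basic residues here: K1, K11, K21 (3).
The two groups share no amino acid, so total = 0 + 3 = 3.

3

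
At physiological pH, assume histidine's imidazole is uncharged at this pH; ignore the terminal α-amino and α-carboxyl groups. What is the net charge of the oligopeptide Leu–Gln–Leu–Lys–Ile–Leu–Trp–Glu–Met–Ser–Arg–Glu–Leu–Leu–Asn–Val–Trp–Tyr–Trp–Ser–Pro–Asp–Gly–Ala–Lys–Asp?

The side chains ionized at physiological pH are Lys/Arg (+1) and Asp/Glu (−1); with His treated as neutral, nothing else contributes.
Positive (K, R): Lys4, Arg11, Lys25 → +3.
Negative (D, E): Glu8, Glu12, Asp22, Asp26 → −4.
Net charge = (+3) + (−4) = −1.

-1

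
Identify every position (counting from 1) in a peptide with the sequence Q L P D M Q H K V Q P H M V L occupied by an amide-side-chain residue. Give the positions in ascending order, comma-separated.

Only N (asparagine) and Q (glutamine) carry a side-chain carboxamide.
Matching residues: Q1, Q6, Q10.

1, 6, 10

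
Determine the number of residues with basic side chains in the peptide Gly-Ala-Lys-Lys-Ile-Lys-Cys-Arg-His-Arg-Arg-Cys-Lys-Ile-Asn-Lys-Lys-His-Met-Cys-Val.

11

Lysine (K), arginine (R), and histidine (H) have basic, nitrogen-containing side chains.
Matching residues: Lys3, Lys4, Lys6, Arg8, His9, Arg10, Arg11, Lys13, Lys16, Lys17, His18.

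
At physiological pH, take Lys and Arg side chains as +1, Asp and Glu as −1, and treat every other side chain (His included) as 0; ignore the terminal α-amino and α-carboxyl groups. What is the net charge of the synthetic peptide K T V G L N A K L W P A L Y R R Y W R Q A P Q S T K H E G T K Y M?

+6

Positive (K, R): K1, K8, R15, R16, R19, K26, K31 → +7.
Negative (D, E): E28 → −1.
Net charge = (+7) + (−1) = +6.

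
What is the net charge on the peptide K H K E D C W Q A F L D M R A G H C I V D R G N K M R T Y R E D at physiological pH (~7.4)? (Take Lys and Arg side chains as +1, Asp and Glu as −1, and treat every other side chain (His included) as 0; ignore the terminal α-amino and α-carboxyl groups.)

Positive (K, R): K1, K3, R14, R22, K25, R27, R30 → +7.
Negative (D, E): E4, D5, D12, D21, E31, D32 → −6.
Net charge = (+7) + (−6) = +1.

+1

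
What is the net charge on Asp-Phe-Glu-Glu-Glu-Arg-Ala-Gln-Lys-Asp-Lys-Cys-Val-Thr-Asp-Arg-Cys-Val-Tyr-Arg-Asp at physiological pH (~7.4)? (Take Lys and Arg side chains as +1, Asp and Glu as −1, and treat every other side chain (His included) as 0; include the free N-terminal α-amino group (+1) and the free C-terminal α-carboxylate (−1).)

Positive (K, R): Arg6, Lys9, Lys11, Arg16, Arg20 → +5.
Negative (D, E): Asp1, Glu3, Glu4, Glu5, Asp10, Asp15, Asp21 → −7.
The N-terminus (+1) and C-terminus (−1) cancel.
Net charge = (+5) + (−7) = −2.

-2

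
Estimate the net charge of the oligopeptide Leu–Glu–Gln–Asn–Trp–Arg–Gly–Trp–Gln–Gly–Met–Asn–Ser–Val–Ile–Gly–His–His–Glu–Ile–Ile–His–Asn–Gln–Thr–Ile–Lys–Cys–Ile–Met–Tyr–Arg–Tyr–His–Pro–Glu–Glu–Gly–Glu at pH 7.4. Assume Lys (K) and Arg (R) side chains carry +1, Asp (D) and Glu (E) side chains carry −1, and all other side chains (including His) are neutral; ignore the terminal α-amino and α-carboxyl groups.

Positive (K, R): Arg6, Lys27, Arg32 → +3.
Negative (D, E): Glu2, Glu19, Glu36, Glu37, Glu39 → −5.
Net charge = (+3) + (−5) = −2.

-2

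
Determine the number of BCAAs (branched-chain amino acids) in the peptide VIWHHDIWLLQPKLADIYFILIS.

V, L, and I make up the branched-chain aliphatic group.
Matching residues: V1, I2, I7, L9, L10, L14, I17, I20, L21, I22.

10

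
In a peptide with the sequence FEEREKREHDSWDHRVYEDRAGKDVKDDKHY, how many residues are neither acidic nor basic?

Acidic: D, E. Basic: K, R, H. All other residues are neither.
Matching residues: F1, S11, W12, V16, Y17, A21, G22, V25, Y31.

9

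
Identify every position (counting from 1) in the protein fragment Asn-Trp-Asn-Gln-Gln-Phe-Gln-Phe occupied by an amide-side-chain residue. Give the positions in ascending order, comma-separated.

Only N (asparagine) and Q (glutamine) carry a side-chain carboxamide.
Matching residues: Asn1, Asn3, Gln4, Gln5, Gln7.

1, 3, 4, 5, 7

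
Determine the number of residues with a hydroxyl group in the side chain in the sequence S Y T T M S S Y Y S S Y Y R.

12

Serine (S), threonine (T), and tyrosine (Y) each carry a hydroxyl group on the side chain.
Matching residues: S1, Y2, T3, T4, S6, S7, Y8, Y9, S10, S11, Y12, Y13.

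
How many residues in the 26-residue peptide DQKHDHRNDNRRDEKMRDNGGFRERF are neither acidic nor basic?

Acidic: D, E. Basic: K, R, H. All other residues are neither.
Matching residues: Q2, N8, N10, M16, N19, G20, G21, F22, F26.

9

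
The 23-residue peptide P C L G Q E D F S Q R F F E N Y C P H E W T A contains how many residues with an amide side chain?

3

Only N (asparagine) and Q (glutamine) carry a side-chain carboxamide.
Matching residues: Q5, Q10, N15.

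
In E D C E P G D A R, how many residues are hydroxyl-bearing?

0

S, T, and Y are the three residues with a side-chain hydroxyl.
None of the 9 residues belong to this group.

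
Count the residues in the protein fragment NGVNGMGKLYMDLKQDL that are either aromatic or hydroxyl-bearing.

1

Aromatic: F, W, Y. Hydroxyl-bearing: S, T, Y.
Aromatic residues here: Y10 (1).
Hydroxyl-bearing residues here: Y10 (1).
Y is in both groups, so the 1 Y residue must not be double-counted.
Total = 1 + 1 − 1 = 1.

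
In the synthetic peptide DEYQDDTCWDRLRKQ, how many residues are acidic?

5

Only D (aspartate) and E (glutamate) carry a side-chain carboxylic acid.
Matching residues: D1, E2, D5, D6, D10.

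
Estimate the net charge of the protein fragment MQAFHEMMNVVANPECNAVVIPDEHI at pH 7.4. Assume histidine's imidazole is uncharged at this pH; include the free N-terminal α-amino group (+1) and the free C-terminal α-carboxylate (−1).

-4

At pH ~7.4 the Lys and Arg side chains are protonated (+1), the Asp and Glu side chains are deprotonated (−1), and with His taken as neutral all other side chains carry no charge.
Positive (K, R): none → +0.
Negative (D, E): E6, E15, D23, E24 → −4.
The N-terminus (+1) and C-terminus (−1) cancel.
Net charge = (+0) + (−4) = −4.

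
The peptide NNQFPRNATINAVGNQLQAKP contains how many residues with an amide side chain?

8

Only N (asparagine) and Q (glutamine) carry a side-chain carboxamide.
Matching residues: N1, N2, Q3, N7, N11, N15, Q16, Q18.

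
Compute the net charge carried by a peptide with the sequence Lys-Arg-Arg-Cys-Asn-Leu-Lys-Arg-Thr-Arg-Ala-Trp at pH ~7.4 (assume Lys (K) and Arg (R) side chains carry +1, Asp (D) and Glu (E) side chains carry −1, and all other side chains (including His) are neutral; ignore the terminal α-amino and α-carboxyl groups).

Positive (K, R): Lys1, Arg2, Arg3, Lys7, Arg8, Arg10 → +6.
Negative (D, E): none → −0.
Net charge = (+6) + (−0) = +6.

+6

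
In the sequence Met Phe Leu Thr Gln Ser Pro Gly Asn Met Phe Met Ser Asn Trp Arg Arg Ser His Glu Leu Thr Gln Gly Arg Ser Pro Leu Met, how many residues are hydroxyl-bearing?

S, T, and Y are the three residues with a side-chain hydroxyl.
Matching residues: Thr4, Ser6, Ser13, Ser18, Thr22, Ser26.

6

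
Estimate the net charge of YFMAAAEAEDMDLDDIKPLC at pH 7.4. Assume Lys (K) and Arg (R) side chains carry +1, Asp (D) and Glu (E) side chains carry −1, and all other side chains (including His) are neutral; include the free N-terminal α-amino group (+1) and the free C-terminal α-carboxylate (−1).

Positive (K, R): K17 → +1.
Negative (D, E): E7, E9, D10, D12, D14, D15 → −6.
The N-terminus (+1) and C-terminus (−1) cancel.
Net charge = (+1) + (−6) = −5.

-5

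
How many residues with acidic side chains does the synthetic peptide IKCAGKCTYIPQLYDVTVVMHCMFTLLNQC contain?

1

Aspartate (D) and glutamate (E) have carboxylic-acid side chains and are the acidic amino acids.
Matching residues: D15.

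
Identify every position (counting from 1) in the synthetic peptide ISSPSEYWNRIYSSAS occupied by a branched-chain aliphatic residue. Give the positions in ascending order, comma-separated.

Matching residues: I1, I11.

1, 11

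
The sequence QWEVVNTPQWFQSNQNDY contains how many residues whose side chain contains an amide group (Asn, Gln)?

7

Matching residues: Q1, N6, Q9, Q12, N14, Q15, N16.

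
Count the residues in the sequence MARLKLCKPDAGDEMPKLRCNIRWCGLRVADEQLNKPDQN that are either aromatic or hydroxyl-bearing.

1

Aromatic: F, W, Y. Hydroxyl-bearing: S, T, Y.
Aromatic residues here: W24 (1).
Hydroxyl-bearing residues here: none (0).
(Y belongs to both groups, but none appear in this sequence.) Total = 1 + 0 = 1.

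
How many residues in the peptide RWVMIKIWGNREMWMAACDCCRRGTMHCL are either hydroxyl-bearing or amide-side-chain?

2

Hydroxyl-bearing: S, T, Y. Amide-side-chain: N, Q.
Hydroxyl-bearing residues here: T25 (1).
Amide-side-chain residues here: N10 (1).
The two groups share no amino acid, so total = 1 + 1 = 2.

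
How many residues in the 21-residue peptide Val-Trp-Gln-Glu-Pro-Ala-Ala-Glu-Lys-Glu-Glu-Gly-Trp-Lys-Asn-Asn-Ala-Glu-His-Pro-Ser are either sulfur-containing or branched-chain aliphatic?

1

Sulfur-containing: C, M. Branched-chain aliphatic: I, L, V.
Sulfur-containing residues here: none (0).
Branched-chain aliphatic residues here: Val1 (1).
The two groups share no amino acid, so total = 0 + 1 = 1.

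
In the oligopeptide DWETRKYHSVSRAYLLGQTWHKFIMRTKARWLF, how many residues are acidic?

2

The acidic residues are Asp (D) and Glu (E), whose side chains end in a carboxylate group.
Matching residues: D1, E3.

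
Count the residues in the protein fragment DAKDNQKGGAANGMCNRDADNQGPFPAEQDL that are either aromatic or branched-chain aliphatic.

Aromatic: F, W, Y. Branched-chain aliphatic: I, L, V.
Aromatic residues here: F25 (1).
Branched-chain aliphatic residues here: L31 (1).
The two groups share no amino acid, so total = 1 + 1 = 2.

2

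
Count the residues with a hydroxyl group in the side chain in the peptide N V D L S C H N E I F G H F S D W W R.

Serine (S), threonine (T), and tyrosine (Y) each carry a hydroxyl group on the side chain.
Matching residues: S5, S15.

2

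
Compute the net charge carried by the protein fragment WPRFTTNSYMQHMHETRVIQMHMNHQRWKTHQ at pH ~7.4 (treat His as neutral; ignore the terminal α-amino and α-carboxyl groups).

At pH ~7.4 the Lys and Arg side chains are protonated (+1), the Asp and Glu side chains are deprotonated (−1), and with His taken as neutral all other side chains carry no charge.
Positive (K, R): R3, R17, R27, K29 → +4.
Negative (D, E): E15 → −1.
Net charge = (+4) + (−1) = +3.

+3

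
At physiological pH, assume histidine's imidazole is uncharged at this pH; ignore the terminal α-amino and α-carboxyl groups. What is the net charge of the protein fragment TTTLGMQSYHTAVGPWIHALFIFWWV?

The side chains ionized at physiological pH are Lys/Arg (+1) and Asp/Glu (−1); with His treated as neutral, nothing else contributes.
Positive (K, R): none → +0.
Negative (D, E): none → −0.
Net charge = (+0) + (−0) = 0.

0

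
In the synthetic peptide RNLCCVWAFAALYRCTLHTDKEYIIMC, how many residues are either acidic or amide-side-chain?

Acidic: D, E. Amide-side-chain: N, Q.
Acidic residues here: D20, E22 (2).
Amide-side-chain residues here: N2 (1).
The two groups share no amino acid, so total = 2 + 1 = 3.

3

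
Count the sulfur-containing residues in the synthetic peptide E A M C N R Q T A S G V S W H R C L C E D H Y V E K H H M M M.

The sulfur-bearing residues are cysteine (–SH) and methionine (–S–CH₃).
Matching residues: M3, C4, C17, C19, M29, M30, M31.

7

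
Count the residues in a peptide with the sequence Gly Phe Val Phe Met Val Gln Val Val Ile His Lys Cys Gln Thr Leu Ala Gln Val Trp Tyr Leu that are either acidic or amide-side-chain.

3

Acidic: D, E. Amide-side-chain: N, Q.
Acidic residues here: none (0).
Amide-side-chain residues here: Gln7, Gln14, Gln18 (3).
The two groups share no amino acid, so total = 0 + 3 = 3.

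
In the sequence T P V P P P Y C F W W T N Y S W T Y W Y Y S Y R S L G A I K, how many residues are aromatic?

11

Phenylalanine (F), tryptophan (W), and tyrosine (Y) have aromatic ring side chains.
Matching residues: Y7, F9, W10, W11, Y14, W16, Y18, W19, Y20, Y21, Y23.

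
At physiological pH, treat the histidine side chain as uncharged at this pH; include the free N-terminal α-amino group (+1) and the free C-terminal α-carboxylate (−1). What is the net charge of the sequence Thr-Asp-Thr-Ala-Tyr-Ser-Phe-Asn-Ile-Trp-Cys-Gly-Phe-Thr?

-1

Near pH 7.4, K and R contribute +1 each, D and E contribute −1 each, and every other side chain (His included, as stated) is uncharged.
Positive (K, R): none → +0.
Negative (D, E): Asp2 → −1.
The N-terminus (+1) and C-terminus (−1) cancel.
Net charge = (+0) + (−1) = −1.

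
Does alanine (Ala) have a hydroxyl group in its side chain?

Serine (S), threonine (T), and tyrosine (Y) each carry a hydroxyl group on the side chain.
Alanine is not in this group.

No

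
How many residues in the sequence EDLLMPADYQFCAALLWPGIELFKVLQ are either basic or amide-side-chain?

3

Basic: H, K, R. Amide-side-chain: N, Q.
Basic residues here: K24 (1).
Amide-side-chain residues here: Q10, Q27 (2).
The two groups share no amino acid, so total = 1 + 2 = 3.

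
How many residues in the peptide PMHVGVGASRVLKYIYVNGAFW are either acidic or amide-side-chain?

1

Acidic: D, E. Amide-side-chain: N, Q.
Acidic residues here: none (0).
Amide-side-chain residues here: N18 (1).
The two groups share no amino acid, so total = 0 + 1 = 1.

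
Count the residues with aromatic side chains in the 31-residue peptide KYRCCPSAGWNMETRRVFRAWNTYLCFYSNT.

7

The aromatic amino acids are Phe (F, benzyl), Trp (W, indole), and Tyr (Y, phenol).
Matching residues: Y2, W10, F18, W21, Y24, F27, Y28.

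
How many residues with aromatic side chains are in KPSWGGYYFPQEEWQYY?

F, W, and Y each carry an aromatic ring on the side chain.
Matching residues: W4, Y7, Y8, F9, W14, Y16, Y17.

7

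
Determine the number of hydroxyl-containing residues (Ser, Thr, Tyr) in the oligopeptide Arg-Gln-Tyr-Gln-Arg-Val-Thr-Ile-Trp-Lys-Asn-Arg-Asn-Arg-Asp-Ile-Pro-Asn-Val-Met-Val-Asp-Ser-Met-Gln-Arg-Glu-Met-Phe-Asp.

Matching residues: Tyr3, Thr7, Ser23.

3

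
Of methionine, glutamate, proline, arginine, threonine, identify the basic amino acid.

arginine

Lysine (K), arginine (R), and histidine (H) have basic, nitrogen-containing side chains.
Of the listed options, only arginine belongs to this group.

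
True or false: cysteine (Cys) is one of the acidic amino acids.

Only D (aspartate) and E (glutamate) carry a side-chain carboxylic acid.
Cysteine is not in this group.

False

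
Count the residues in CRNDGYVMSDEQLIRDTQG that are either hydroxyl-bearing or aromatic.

Hydroxyl-bearing: S, T, Y. Aromatic: F, W, Y.
Hydroxyl-bearing residues here: Y6, S9, T17 (3).
Aromatic residues here: Y6 (1).
Y is in both groups, so the 1 Y residue must not be double-counted.
Total = 3 + 1 − 1 = 3.

3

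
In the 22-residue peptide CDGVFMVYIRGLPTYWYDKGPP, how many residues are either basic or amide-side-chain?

Basic: H, K, R. Amide-side-chain: N, Q.
Basic residues here: R10, K19 (2).
Amide-side-chain residues here: none (0).
The two groups share no amino acid, so total = 2 + 0 = 2.

2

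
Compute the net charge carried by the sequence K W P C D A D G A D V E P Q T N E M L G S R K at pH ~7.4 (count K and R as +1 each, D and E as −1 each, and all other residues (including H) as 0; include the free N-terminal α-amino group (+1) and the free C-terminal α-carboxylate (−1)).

Positive (K, R): K1, R22, K23 → +3.
Negative (D, E): D5, D7, D10, E12, E17 → −5.
The N-terminus (+1) and C-terminus (−1) cancel.
Net charge = (+3) + (−5) = −2.

-2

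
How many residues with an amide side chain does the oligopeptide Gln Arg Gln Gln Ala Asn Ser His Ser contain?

4

The amide-side-chain residues are Asn (N) and Gln (Q).
Matching residues: Gln1, Gln3, Gln4, Asn6.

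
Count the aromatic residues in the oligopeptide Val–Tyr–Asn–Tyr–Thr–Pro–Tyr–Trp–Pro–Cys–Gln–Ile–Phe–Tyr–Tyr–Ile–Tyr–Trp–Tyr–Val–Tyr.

11

The aromatic amino acids are Phe (F, benzyl), Trp (W, indole), and Tyr (Y, phenol).
Matching residues: Tyr2, Tyr4, Tyr7, Trp8, Phe13, Tyr14, Tyr15, Tyr17, Trp18, Tyr19, Tyr21.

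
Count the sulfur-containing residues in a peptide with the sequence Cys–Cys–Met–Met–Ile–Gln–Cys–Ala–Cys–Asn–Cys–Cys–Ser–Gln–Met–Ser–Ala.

Cysteine (C, thiol) and methionine (M, thioether) are the two sulfur-containing amino acids.
Matching residues: Cys1, Cys2, Met3, Met4, Cys7, Cys9, Cys11, Cys12, Met15.

9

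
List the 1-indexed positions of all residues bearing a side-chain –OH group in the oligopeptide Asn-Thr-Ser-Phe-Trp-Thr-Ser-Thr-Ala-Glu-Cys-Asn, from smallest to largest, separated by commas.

Serine (S), threonine (T), and tyrosine (Y) each carry a hydroxyl group on the side chain.
Matching residues: Thr2, Ser3, Thr6, Ser7, Thr8.

2, 3, 6, 7, 8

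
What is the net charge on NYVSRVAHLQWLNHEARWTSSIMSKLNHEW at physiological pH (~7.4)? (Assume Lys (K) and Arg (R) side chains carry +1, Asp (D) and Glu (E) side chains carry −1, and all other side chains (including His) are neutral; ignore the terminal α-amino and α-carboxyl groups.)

Positive (K, R): R5, R17, K25 → +3.
Negative (D, E): E15, E29 → −2.
Net charge = (+3) + (−2) = +1.

+1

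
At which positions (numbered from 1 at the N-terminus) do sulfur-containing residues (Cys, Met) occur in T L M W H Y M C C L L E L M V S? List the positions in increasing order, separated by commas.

3, 7, 8, 9, 14

Matching residues: M3, M7, C8, C9, M14.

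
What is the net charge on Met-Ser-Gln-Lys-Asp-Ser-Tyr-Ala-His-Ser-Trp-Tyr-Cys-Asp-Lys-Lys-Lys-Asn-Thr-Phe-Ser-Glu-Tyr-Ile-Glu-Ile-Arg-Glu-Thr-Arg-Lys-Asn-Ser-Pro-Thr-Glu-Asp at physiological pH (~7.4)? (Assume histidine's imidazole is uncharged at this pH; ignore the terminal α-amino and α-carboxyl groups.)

0

The side chains ionized at physiological pH are Lys/Arg (+1) and Asp/Glu (−1); with His treated as neutral, nothing else contributes.
Positive (K, R): Lys4, Lys15, Lys16, Lys17, Arg27, Arg30, Lys31 → +7.
Negative (D, E): Asp5, Asp14, Glu22, Glu25, Glu28, Glu36, Asp37 → −7.
Net charge = (+7) + (−7) = 0.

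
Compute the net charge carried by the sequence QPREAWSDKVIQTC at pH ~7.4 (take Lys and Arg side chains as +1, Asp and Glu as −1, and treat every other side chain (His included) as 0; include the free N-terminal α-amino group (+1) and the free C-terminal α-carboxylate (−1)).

0

Positive (K, R): R3, K9 → +2.
Negative (D, E): E4, D8 → −2.
The N-terminus (+1) and C-terminus (−1) cancel.
Net charge = (+2) + (−2) = 0.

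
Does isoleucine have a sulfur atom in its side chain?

No

Only Cys (C) and Met (M) have a sulfur atom in the side chain.
Isoleucine is not in this group.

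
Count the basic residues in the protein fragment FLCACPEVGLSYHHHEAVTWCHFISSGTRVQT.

The basic amino acids are Lys (K), Arg (R), and His (H).
Matching residues: H13, H14, H15, H22, R29.

5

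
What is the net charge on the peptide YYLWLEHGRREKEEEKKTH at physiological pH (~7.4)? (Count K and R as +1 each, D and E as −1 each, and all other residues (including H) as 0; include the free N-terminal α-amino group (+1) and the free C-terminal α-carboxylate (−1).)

Positive (K, R): R9, R10, K12, K16, K17 → +5.
Negative (D, E): E6, E11, E13, E14, E15 → −5.
The N-terminus (+1) and C-terminus (−1) cancel.
Net charge = (+5) + (−5) = 0.

0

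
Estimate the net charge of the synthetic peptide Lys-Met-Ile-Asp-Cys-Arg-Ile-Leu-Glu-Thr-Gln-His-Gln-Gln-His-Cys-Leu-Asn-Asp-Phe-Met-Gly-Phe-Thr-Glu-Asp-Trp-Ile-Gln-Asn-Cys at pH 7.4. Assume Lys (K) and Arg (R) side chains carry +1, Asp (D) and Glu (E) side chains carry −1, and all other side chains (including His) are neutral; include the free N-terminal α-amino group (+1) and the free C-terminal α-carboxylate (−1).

Positive (K, R): Lys1, Arg6 → +2.
Negative (D, E): Asp4, Glu9, Asp19, Glu25, Asp26 → −5.
The N-terminus (+1) and C-terminus (−1) cancel.
Net charge = (+2) + (−5) = −3.

-3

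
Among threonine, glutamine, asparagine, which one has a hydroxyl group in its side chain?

threonine

The –OH-bearing residues are Ser, Thr (aliphatic alcohols), and Tyr (phenol).
Of the listed options, only threonine belongs to this group.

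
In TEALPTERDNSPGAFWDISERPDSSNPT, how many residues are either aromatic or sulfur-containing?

2

Aromatic: F, W, Y. Sulfur-containing: C, M.
Aromatic residues here: F15, W16 (2).
Sulfur-containing residues here: none (0).
The two groups share no amino acid, so total = 2 + 0 = 2.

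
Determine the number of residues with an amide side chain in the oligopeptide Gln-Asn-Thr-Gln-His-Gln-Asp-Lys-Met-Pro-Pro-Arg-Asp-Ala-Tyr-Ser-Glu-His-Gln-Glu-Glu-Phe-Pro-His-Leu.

5

Asparagine (N) and glutamine (Q) have uncharged amide side chains.
Matching residues: Gln1, Asn2, Gln4, Gln6, Gln19.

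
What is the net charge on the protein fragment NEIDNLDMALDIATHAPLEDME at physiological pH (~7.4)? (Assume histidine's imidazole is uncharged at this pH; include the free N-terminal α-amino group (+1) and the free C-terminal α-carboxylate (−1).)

At pH ~7.4 the Lys and Arg side chains are protonated (+1), the Asp and Glu side chains are deprotonated (−1), and with His taken as neutral all other side chains carry no charge.
Positive (K, R): none → +0.
Negative (D, E): E2, D4, D7, D11, E19, D20, E22 → −7.
The N-terminus (+1) and C-terminus (−1) cancel.
Net charge = (+0) + (−7) = −7.

-7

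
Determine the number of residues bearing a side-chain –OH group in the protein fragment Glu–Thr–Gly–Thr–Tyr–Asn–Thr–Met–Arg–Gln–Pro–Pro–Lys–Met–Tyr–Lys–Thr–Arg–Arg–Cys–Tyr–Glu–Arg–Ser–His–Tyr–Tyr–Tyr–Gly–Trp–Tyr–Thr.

13

S, T, and Y are the three residues with a side-chain hydroxyl.
Matching residues: Thr2, Thr4, Tyr5, Thr7, Tyr15, Thr17, Tyr21, Ser24, Tyr26, Tyr27, Tyr28, Tyr31, Thr32.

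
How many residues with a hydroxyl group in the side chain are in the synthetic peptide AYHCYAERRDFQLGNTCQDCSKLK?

4

Serine (S), threonine (T), and tyrosine (Y) each carry a hydroxyl group on the side chain.
Matching residues: Y2, Y5, T16, S21.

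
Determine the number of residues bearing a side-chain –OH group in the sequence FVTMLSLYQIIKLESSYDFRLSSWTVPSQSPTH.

The –OH-bearing residues are Ser, Thr (aliphatic alcohols), and Tyr (phenol).
Matching residues: T3, S6, Y8, S15, S16, Y17, S22, S23, T25, S28, S30, T32.

12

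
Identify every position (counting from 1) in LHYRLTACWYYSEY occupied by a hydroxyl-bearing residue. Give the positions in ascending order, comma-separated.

3, 6, 10, 11, 12, 14

S, T, and Y are the three residues with a side-chain hydroxyl.
Matching residues: Y3, T6, Y10, Y11, S12, Y14.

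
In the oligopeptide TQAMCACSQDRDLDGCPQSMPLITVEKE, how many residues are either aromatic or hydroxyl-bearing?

4

Aromatic: F, W, Y. Hydroxyl-bearing: S, T, Y.
Aromatic residues here: none (0).
Hydroxyl-bearing residues here: T1, S8, S19, T24 (4).
(Y belongs to both groups, but none appear in this sequence.) Total = 0 + 4 = 4.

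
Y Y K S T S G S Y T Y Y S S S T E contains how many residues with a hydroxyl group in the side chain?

14

S, T, and Y are the three residues with a side-chain hydroxyl.
Matching residues: Y1, Y2, S4, T5, S6, S8, Y9, T10, Y11, Y12, S13, S14, S15, T16.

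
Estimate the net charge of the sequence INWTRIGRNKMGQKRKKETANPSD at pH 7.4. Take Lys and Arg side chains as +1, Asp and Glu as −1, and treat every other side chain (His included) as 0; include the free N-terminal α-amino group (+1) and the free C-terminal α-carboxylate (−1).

Positive (K, R): R5, R8, K10, K14, R15, K16, K17 → +7.
Negative (D, E): E18, D24 → −2.
The N-terminus (+1) and C-terminus (−1) cancel.
Net charge = (+7) + (−2) = +5.

+5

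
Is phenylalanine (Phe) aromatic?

The aromatic amino acids are Phe (F, benzyl), Trp (W, indole), and Tyr (Y, phenol).
Phenylalanine is in this group.

Yes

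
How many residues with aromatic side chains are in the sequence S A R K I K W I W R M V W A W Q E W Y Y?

Phenylalanine (F), tryptophan (W), and tyrosine (Y) have aromatic ring side chains.
Matching residues: W7, W9, W13, W15, W18, Y19, Y20.

7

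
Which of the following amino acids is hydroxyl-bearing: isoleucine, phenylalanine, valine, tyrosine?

tyrosine

The –OH-bearing residues are Ser, Thr (aliphatic alcohols), and Tyr (phenol).
Of the listed options, only tyrosine belongs to this group.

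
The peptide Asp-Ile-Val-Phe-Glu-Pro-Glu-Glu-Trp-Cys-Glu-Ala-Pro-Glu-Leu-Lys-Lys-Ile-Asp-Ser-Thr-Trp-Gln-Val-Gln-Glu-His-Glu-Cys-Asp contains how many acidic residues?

Aspartate (D) and glutamate (E) have carboxylic-acid side chains and are the acidic amino acids.
Matching residues: Asp1, Glu5, Glu7, Glu8, Glu11, Glu14, Asp19, Glu26, Glu28, Asp30.

10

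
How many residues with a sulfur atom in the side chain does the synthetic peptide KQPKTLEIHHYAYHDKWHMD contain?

1

Cysteine (C, thiol) and methionine (M, thioether) are the two sulfur-containing amino acids.
Matching residues: M19.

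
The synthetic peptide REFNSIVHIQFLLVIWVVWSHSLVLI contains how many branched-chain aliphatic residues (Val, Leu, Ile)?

13

Matching residues: I6, V7, I9, L12, L13, V14, I15, V17, V18, L23, V24, L25, I26.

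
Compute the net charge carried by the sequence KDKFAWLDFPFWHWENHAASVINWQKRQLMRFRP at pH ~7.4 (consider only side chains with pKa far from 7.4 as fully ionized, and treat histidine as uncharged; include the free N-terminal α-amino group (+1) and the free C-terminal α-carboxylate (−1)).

At pH ~7.4 the Lys and Arg side chains are protonated (+1), the Asp and Glu side chains are deprotonated (−1), and with His taken as neutral all other side chains carry no charge.
Positive (K, R): K1, K3, K26, R27, R31, R33 → +6.
Negative (D, E): D2, D8, E15 → −3.
The N-terminus (+1) and C-terminus (−1) cancel.
Net charge = (+6) + (−3) = +3.

+3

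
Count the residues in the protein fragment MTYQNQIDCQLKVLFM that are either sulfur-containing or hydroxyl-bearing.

5

Sulfur-containing: C, M. Hydroxyl-bearing: S, T, Y.
Sulfur-containing residues here: M1, C9, M16 (3).
Hydroxyl-bearing residues here: T2, Y3 (2).
The two groups share no amino acid, so total = 3 + 2 = 5.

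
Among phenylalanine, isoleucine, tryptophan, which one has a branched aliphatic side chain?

V, L, and I make up the branched-chain aliphatic group.
Of the listed options, only isoleucine belongs to this group.

isoleucine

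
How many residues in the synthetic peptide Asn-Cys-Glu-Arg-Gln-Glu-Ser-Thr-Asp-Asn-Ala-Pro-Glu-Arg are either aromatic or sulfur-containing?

1

Aromatic: F, W, Y. Sulfur-containing: C, M.
Aromatic residues here: none (0).
Sulfur-containing residues here: Cys2 (1).
The two groups share no amino acid, so total = 0 + 1 = 1.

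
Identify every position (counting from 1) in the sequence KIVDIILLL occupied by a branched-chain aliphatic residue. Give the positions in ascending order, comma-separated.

V, L, and I make up the branched-chain aliphatic group.
Matching residues: I2, V3, I5, I6, L7, L8, L9.

2, 3, 5, 6, 7, 8, 9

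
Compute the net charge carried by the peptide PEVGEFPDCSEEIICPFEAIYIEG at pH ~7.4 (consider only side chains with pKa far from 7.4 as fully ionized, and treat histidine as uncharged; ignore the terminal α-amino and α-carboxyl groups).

Near pH 7.4, K and R contribute +1 each, D and E contribute −1 each, and every other side chain (His included, as stated) is uncharged.
Positive (K, R): none → +0.
Negative (D, E): E2, E5, D8, E11, E12, E18, E23 → −7.
Net charge = (+0) + (−7) = −7.

-7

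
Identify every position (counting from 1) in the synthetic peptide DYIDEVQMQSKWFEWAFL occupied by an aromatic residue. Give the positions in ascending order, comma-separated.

2, 12, 13, 15, 17

The aromatic amino acids are Phe (F, benzyl), Trp (W, indole), and Tyr (Y, phenol).
Matching residues: Y2, W12, F13, W15, F17.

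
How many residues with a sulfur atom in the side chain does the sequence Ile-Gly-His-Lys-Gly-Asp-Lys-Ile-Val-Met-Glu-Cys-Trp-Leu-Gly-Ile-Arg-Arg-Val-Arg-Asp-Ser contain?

2

The sulfur-bearing residues are cysteine (–SH) and methionine (–S–CH₃).
Matching residues: Met10, Cys12.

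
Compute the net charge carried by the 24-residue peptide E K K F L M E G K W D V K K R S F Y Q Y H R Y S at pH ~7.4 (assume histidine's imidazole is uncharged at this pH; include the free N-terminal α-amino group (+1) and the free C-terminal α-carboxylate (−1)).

Near pH 7.4, K and R contribute +1 each, D and E contribute −1 each, and every other side chain (His included, as stated) is uncharged.
Positive (K, R): K2, K3, K9, K13, K14, R15, R22 → +7.
Negative (D, E): E1, E7, D11 → −3.
The N-terminus (+1) and C-terminus (−1) cancel.
Net charge = (+7) + (−3) = +4.

+4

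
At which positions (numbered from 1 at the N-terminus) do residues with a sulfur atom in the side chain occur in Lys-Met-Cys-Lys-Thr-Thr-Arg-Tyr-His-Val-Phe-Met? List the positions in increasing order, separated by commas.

2, 3, 12

The sulfur-bearing residues are cysteine (–SH) and methionine (–S–CH₃).
Matching residues: Met2, Cys3, Met12.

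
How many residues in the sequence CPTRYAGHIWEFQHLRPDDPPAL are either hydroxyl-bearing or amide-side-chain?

Hydroxyl-bearing: S, T, Y. Amide-side-chain: N, Q.
Hydroxyl-bearing residues here: T3, Y5 (2).
Amide-side-chain residues here: Q13 (1).
The two groups share no amino acid, so total = 2 + 1 = 3.

3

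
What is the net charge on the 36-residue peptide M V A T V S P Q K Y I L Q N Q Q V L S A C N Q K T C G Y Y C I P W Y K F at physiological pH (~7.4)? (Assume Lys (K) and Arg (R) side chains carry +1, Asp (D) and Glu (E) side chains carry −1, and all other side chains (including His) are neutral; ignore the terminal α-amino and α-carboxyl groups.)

+3

Positive (K, R): K9, K24, K35 → +3.
Negative (D, E): none → −0.
Net charge = (+3) + (−0) = +3.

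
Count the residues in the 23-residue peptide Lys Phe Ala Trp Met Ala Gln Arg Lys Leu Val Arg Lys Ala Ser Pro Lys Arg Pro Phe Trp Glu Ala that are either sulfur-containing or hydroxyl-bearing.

2

Sulfur-containing: C, M. Hydroxyl-bearing: S, T, Y.
Sulfur-containing residues here: Met5 (1).
Hydroxyl-bearing residues here: Ser15 (1).
The two groups share no amino acid, so total = 1 + 1 = 2.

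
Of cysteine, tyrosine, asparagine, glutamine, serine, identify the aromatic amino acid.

F, W, and Y each carry an aromatic ring on the side chain.
Of the listed options, only tyrosine belongs to this group.

tyrosine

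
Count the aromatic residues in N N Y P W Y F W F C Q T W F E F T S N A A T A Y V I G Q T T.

10

F, W, and Y each carry an aromatic ring on the side chain.
Matching residues: Y3, W5, Y6, F7, W8, F9, W13, F14, F16, Y24.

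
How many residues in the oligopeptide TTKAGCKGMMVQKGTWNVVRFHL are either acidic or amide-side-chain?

Acidic: D, E. Amide-side-chain: N, Q.
Acidic residues here: none (0).
Amide-side-chain residues here: Q12, N17 (2).
The two groups share no amino acid, so total = 0 + 2 = 2.

2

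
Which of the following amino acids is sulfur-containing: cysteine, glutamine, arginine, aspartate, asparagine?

The sulfur-bearing residues are cysteine (–SH) and methionine (–S–CH₃).
Of the listed options, only cysteine belongs to this group.

cysteine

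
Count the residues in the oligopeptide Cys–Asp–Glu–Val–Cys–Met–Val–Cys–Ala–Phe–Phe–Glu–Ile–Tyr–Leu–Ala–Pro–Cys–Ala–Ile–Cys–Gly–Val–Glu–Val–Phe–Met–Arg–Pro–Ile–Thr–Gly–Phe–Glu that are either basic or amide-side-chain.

Basic: H, K, R. Amide-side-chain: N, Q.
Basic residues here: Arg28 (1).
Amide-side-chain residues here: none (0).
The two groups share no amino acid, so total = 1 + 0 = 1.

1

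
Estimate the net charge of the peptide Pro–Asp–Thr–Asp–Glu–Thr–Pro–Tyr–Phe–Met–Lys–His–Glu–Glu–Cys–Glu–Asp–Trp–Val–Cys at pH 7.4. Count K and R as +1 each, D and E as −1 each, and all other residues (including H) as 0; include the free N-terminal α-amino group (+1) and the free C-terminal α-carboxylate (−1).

-6

Positive (K, R): Lys11 → +1.
Negative (D, E): Asp2, Asp4, Glu5, Glu13, Glu14, Glu16, Asp17 → −7.
The N-terminus (+1) and C-terminus (−1) cancel.
Net charge = (+1) + (−7) = −6.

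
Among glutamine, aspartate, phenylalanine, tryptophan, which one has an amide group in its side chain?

Asparagine (N) and glutamine (Q) have uncharged amide side chains.
Of the listed options, only glutamine belongs to this group.

glutamine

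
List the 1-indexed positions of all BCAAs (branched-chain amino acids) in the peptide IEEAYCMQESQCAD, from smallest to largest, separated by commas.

1

Valine (V), leucine (L), and isoleucine (I) are the branched-chain amino acids.
Matching residues: I1.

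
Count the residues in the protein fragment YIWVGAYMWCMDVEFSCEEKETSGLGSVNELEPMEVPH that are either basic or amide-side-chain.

3

Basic: H, K, R. Amide-side-chain: N, Q.
Basic residues here: K20, H38 (2).
Amide-side-chain residues here: N29 (1).
The two groups share no amino acid, so total = 2 + 1 = 3.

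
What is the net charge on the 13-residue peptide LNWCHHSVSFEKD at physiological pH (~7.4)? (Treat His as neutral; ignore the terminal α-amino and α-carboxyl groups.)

At pH ~7.4 the Lys and Arg side chains are protonated (+1), the Asp and Glu side chains are deprotonated (−1), and with His taken as neutral all other side chains carry no charge.
Positive (K, R): K12 → +1.
Negative (D, E): E11, D13 → −2.
Net charge = (+1) + (−2) = −1.

-1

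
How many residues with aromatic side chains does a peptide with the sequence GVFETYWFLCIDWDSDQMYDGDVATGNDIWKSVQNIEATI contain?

7

Phenylalanine (F), tryptophan (W), and tyrosine (Y) have aromatic ring side chains.
Matching residues: F3, Y6, W7, F8, W13, Y19, W30.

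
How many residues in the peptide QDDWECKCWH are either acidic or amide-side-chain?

Acidic: D, E. Amide-side-chain: N, Q.
Acidic residues here: D2, D3, E5 (3).
Amide-side-chain residues here: Q1 (1).
The two groups share no amino acid, so total = 3 + 1 = 4.

4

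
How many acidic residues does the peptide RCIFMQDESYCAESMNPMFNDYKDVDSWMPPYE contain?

7

Aspartate (D) and glutamate (E) have carboxylic-acid side chains and are the acidic amino acids.
Matching residues: D7, E8, E13, D21, D24, D26, E33.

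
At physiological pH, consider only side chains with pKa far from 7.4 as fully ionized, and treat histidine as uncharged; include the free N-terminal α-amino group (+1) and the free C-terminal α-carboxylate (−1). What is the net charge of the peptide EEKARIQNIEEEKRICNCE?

The side chains ionized at physiological pH are Lys/Arg (+1) and Asp/Glu (−1); with His treated as neutral, nothing else contributes.
Positive (K, R): K3, R5, K13, R14 → +4.
Negative (D, E): E1, E2, E10, E11, E12, E19 → −6.
The N-terminus (+1) and C-terminus (−1) cancel.
Net charge = (+4) + (−6) = −2.

-2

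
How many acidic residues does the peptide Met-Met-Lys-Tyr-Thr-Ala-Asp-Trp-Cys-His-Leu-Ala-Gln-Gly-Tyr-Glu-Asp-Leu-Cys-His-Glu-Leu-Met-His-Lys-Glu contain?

5

Only D (aspartate) and E (glutamate) carry a side-chain carboxylic acid.
Matching residues: Asp7, Glu16, Asp17, Glu21, Glu26.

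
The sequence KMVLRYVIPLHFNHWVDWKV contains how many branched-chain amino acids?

V, L, and I make up the branched-chain aliphatic group.
Matching residues: V3, L4, V7, I8, L10, V16, V20.

7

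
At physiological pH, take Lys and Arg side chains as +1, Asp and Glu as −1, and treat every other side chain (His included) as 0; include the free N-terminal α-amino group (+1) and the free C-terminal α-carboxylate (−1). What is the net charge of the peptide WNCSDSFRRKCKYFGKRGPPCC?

Positive (K, R): R8, R9, K10, K12, K16, R17 → +6.
Negative (D, E): D5 → −1.
The N-terminus (+1) and C-terminus (−1) cancel.
Net charge = (+6) + (−1) = +5.

+5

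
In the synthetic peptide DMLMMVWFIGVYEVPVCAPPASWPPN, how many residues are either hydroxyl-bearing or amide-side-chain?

Hydroxyl-bearing: S, T, Y. Amide-side-chain: N, Q.
Hydroxyl-bearing residues here: Y12, S22 (2).
Amide-side-chain residues here: N26 (1).
The two groups share no amino acid, so total = 2 + 1 = 3.

3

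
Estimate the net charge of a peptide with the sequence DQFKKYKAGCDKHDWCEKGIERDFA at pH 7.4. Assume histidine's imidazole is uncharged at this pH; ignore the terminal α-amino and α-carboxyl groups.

The side chains ionized at physiological pH are Lys/Arg (+1) and Asp/Glu (−1); with His treated as neutral, nothing else contributes.
Positive (K, R): K4, K5, K7, K12, K18, R22 → +6.
Negative (D, E): D1, D11, D14, E17, E21, D23 → −6.
Net charge = (+6) + (−6) = 0.

0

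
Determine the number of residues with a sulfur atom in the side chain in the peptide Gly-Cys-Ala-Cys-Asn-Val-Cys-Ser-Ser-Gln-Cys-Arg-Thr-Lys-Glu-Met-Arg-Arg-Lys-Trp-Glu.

5

Only Cys (C) and Met (M) have a sulfur atom in the side chain.
Matching residues: Cys2, Cys4, Cys7, Cys11, Met16.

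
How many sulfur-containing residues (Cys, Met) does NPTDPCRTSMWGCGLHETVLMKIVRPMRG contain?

5

Matching residues: C6, M10, C13, M21, M27.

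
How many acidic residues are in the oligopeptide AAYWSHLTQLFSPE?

Aspartate (D) and glutamate (E) have carboxylic-acid side chains and are the acidic amino acids.
Matching residues: E14.

1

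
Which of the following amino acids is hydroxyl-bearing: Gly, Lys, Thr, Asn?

The –OH-bearing residues are Ser, Thr (aliphatic alcohols), and Tyr (phenol).
Of the listed options, only Thr belongs to this group.

Thr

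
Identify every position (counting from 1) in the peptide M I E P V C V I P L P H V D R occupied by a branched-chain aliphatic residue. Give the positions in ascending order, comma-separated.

V, L, and I make up the branched-chain aliphatic group.
Matching residues: I2, V5, V7, I8, L10, V13.

2, 5, 7, 8, 10, 13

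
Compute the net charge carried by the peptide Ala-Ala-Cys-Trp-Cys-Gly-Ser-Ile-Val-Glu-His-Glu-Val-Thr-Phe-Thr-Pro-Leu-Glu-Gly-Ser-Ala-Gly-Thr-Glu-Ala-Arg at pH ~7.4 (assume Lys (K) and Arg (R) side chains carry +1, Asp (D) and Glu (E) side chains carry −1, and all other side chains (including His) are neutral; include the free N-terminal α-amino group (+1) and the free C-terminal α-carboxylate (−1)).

Positive (K, R): Arg27 → +1.
Negative (D, E): Glu10, Glu12, Glu19, Glu25 → −4.
The N-terminus (+1) and C-terminus (−1) cancel.
Net charge = (+1) + (−4) = −3.

-3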